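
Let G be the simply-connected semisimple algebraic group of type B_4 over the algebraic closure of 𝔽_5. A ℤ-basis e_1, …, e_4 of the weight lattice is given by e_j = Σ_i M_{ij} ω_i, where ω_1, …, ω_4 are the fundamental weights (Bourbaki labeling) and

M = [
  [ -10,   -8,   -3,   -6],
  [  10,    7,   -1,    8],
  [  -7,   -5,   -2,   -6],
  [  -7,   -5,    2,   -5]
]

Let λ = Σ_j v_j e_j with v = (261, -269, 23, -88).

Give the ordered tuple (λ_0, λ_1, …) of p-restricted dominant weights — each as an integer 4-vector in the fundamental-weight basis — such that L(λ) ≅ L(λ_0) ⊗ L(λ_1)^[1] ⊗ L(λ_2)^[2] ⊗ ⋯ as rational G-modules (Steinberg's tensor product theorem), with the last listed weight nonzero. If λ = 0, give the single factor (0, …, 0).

Compute c_i = Σ_j M_{ij} v_j with v = (261, -269, 23, -88):
  c_1 = (-10)·(261) + (-8)·(-269) + (-3)·(23) + (-6)·(-88) = 1
  c_2 = 10·261 + (7)·(-269) + (-1)·(23) + (8)·(-88) = 0
  c_3 = (-7)·(261) + (-5)·(-269) + (-2)·(23) + (-6)·(-88) = 0
  c_4 = (-7)·(261) + (-5)·(-269) + 2·23 + (-5)·(-88) = 4
Base-5 expansion of each c_i:
  c_1 = 1 = 1·5^0
  c_2 = 0
  c_3 = 0
  c_4 = 4 = 4·5^0
p-restricted factor λ_0 = (1, 0, 0, 4)

((1, 0, 0, 4),)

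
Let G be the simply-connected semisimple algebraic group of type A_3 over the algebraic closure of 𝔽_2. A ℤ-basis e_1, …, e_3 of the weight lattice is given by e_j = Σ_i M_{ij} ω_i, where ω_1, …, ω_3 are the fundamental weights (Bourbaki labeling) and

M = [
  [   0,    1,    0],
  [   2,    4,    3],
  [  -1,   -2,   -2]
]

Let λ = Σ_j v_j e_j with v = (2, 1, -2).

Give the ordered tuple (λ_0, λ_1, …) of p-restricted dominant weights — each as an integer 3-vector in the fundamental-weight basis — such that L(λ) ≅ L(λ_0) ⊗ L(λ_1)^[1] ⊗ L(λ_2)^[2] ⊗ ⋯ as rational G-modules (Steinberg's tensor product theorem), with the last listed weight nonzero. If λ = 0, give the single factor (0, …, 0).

((1, 0, 0), (0, 1, 0))

Converting to the ω-basis (c_i = row i of M dotted with v = (2, 1, -2)):
  c_1 = 0*2 + 1*1 + 0*-2 = 1
  c_2 = 2*2 + 4*1 + 3*-2 = 2
  c_3 = -1*2 + -2*1 + -2*-2 = 0
Base-2 expansion of each c_i:
  c_1 = 1 = 1·2^0
  c_2 = 2 = 0·2^0 + 1·2^1
  c_3 = 0
Factor λ_0 = (1, 0, 0)
Factor λ_1 = (0, 1, 0)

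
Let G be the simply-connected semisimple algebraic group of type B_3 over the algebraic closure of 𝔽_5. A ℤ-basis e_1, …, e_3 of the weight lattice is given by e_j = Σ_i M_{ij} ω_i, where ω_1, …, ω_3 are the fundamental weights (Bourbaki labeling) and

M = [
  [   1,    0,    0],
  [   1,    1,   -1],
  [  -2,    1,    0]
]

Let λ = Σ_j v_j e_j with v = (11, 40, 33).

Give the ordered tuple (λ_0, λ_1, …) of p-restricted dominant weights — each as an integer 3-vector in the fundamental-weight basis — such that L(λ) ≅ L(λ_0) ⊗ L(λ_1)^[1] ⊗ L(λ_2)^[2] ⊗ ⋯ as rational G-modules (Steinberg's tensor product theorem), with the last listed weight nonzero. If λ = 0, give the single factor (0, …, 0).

ω-coordinates c = M·v, v = (11, 40, 33):
  c_1 = 1·11 + 0·40 + 0·33 = 11
  c_2 = 1·11 + 1·40 + (-1)·(33) = 18
  c_3 = (-2)·(11) + 1·40 + 0·33 = 18
Writing each c_i in base p = 5:
  c_1 = 11 = 1·5^0 + 2·5^1
  c_2 = 18 = 3·5^0 + 3·5^1
  c_3 = 18 = 3·5^0 + 3·5^1
p-restricted factor λ_0 = (1, 3, 3)
p-restricted factor λ_1 = (2, 3, 3)

((1, 3, 3), (2, 3, 3))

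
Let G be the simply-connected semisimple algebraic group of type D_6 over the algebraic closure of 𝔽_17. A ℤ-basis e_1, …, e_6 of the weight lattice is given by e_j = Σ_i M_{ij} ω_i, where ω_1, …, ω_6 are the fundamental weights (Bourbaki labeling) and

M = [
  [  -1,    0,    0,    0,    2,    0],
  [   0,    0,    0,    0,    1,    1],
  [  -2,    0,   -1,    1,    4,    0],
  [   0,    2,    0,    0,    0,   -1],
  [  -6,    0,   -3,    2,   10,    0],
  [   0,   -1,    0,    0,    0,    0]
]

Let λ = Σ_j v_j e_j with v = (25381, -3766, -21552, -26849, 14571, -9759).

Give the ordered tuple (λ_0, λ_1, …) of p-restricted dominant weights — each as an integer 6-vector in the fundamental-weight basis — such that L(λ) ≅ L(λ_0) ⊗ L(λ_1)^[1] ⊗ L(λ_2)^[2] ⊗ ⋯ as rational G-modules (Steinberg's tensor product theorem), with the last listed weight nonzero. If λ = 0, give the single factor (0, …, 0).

((4, 1, 15, 0, 13, 9), (0, 11, 11, 12, 2, 0), (13, 16, 7, 7, 15, 13))

ω-coordinates c = M·v, v = (25381, -3766, -21552, -26849, 14571, -9759):
  c_1 = (-1)·(25381) + (0)·(-3766) + (0)·(-21552) + (0)·(-26849) + 2·14571 + (0)·(-9759) = 3761
  c_2 = 0·25381 + (0)·(-3766) + (0)·(-21552) + (0)·(-26849) + 1·14571 + (1)·(-9759) = 4812
  c_3 = (-2)·(25381) + (0)·(-3766) + (-1)·(-21552) + (1)·(-26849) + 4·14571 + (0)·(-9759) = 2225
  c_4 = 0·25381 + (2)·(-3766) + (0)·(-21552) + (0)·(-26849) + 0·14571 + (-1)·(-9759) = 2227
  c_5 = (-6)·(25381) + (0)·(-3766) + (-3)·(-21552) + (2)·(-26849) + 10·14571 + (0)·(-9759) = 4382
  c_6 = 0·25381 + (-1)·(-3766) + (0)·(-21552) + (0)·(-26849) + 0·14571 + (0)·(-9759) = 3766
Base-17 expansion of each c_i:
  c_1 = 3761 = 4·17^0 + 0·17^1 + 13·17^2
  c_2 = 4812 = 1·17^0 + 11·17^1 + 16·17^2
  c_3 = 2225 = 15·17^0 + 11·17^1 + 7·17^2
  c_4 = 2227 = 0·17^0 + 12·17^1 + 7·17^2
  c_5 = 4382 = 13·17^0 + 2·17^1 + 15·17^2
  c_6 = 3766 = 9·17^0 + 0·17^1 + 13·17^2
Factor λ_0 = (4, 1, 15, 0, 13, 9)
Factor λ_1 = (0, 11, 11, 12, 2, 0)
Factor λ_2 = (13, 16, 7, 7, 15, 13)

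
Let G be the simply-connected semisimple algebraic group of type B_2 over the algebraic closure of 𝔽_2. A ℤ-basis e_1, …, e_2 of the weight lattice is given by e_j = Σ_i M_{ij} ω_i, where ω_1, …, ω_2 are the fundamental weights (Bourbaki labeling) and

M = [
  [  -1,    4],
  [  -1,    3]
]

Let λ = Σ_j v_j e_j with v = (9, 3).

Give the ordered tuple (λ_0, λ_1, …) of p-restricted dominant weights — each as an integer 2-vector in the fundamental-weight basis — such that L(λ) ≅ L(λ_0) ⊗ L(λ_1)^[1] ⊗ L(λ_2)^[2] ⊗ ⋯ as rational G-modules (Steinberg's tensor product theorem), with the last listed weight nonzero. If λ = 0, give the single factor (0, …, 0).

ω-coordinates c = M·v, v = (9, 3):
  c_1 = -1*9 + 4*3 = 3
  c_2 = -1*9 + 3*3 = 0
Expand coordinatewise in base 2:
  c_1 = 3 = 1·2^0 + 1·2^1
  c_2 = 0
Factor λ_0 = (1, 0)
Factor λ_1 = (1, 0)

((1, 0), (1, 0))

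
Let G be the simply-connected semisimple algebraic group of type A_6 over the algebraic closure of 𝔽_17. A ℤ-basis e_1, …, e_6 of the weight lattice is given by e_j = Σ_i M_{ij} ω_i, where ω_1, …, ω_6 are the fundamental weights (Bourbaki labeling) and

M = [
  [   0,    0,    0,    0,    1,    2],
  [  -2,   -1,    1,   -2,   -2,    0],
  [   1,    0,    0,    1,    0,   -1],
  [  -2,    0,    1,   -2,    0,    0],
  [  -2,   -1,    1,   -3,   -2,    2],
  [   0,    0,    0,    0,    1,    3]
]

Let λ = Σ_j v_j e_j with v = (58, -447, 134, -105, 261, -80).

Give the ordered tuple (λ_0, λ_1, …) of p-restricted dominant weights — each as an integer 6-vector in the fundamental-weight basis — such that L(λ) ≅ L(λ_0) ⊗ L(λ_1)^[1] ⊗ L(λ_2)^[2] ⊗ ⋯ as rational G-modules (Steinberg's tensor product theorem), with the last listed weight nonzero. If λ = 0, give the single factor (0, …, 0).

((16, 0, 16, 7, 13, 4), (5, 9, 1, 13, 5, 1))

ω-coordinates c = M·v, v = (58, -447, 134, -105, 261, -80):
  c_1 = (0)·(58) + (0)·(-447) + (0)·(134) + (0)·(-105) + (1)·(261) + (2)·(-80) = 101
  c_2 = (-2)·(58) + (-1)·(-447) + (1)·(134) + (-2)·(-105) + (-2)·(261) + (0)·(-80) = 153
  c_3 = (1)·(58) + (0)·(-447) + (0)·(134) + (1)·(-105) + (0)·(261) + (-1)·(-80) = 33
  c_4 = (-2)·(58) + (0)·(-447) + (1)·(134) + (-2)·(-105) + (0)·(261) + (0)·(-80) = 228
  c_5 = (-2)·(58) + (-1)·(-447) + (1)·(134) + (-3)·(-105) + (-2)·(261) + (2)·(-80) = 98
  c_6 = (0)·(58) + (0)·(-447) + (0)·(134) + (0)·(-105) + (1)·(261) + (3)·(-80) = 21
Writing each c_i in base p = 17:
  c_1 = 101 = 16·17^0 + 5·17^1
  c_2 = 153 = 0·17^0 + 9·17^1
  c_3 = 33 = 16·17^0 + 1·17^1
  c_4 = 228 = 7·17^0 + 13·17^1
  c_5 = 98 = 13·17^0 + 5·17^1
  c_6 = 21 = 4·17^0 + 1·17^1
p-restricted factor λ_0 = (16, 0, 16, 7, 13, 4)
p-restricted factor λ_1 = (5, 9, 1, 13, 5, 1)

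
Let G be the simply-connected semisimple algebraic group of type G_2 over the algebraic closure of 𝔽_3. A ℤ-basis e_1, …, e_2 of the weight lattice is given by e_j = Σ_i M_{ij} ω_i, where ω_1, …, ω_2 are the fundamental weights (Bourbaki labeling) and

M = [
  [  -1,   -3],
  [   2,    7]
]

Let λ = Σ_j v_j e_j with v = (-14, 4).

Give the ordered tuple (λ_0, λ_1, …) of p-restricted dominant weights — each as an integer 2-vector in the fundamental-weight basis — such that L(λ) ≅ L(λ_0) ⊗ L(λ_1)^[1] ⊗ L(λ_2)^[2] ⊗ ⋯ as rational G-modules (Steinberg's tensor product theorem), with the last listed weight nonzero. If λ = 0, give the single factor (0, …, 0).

In the fundamental-weight basis, λ has coordinates c = M·v (v = (-14, 4)):
  c_1 = -1*-14 + -3*4 = 2
  c_2 = 2*-14 + 7*4 = 0
Writing each c_i in base p = 3:
  c_1 = 2 = 2·3^0
  c_2 = 0
p-restricted factor λ_0 = (2, 0)

((2, 0),)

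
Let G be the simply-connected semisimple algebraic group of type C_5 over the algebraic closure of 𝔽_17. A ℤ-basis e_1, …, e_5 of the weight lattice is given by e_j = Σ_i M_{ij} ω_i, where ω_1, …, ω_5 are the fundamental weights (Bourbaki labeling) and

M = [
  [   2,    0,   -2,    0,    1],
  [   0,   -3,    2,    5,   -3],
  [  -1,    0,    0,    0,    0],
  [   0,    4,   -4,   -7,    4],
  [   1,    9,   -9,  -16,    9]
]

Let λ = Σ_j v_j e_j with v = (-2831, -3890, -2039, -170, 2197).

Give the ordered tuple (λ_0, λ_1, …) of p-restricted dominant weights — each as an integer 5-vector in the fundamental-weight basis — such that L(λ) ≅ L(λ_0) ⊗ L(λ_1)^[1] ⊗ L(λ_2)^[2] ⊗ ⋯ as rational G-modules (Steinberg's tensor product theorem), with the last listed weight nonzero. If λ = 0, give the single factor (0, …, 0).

ω-coordinates c = M·v, v = (-2831, -3890, -2039, -170, 2197):
  c_1 = (2)·(-2831) + (0)·(-3890) + (-2)·(-2039) + (0)·(-170) + 1·2197 = 613
  c_2 = (0)·(-2831) + (-3)·(-3890) + (2)·(-2039) + (5)·(-170) + (-3)·(2197) = 151
  c_3 = (-1)·(-2831) + (0)·(-3890) + (0)·(-2039) + (0)·(-170) + 0·2197 = 2831
  c_4 = (0)·(-2831) + (4)·(-3890) + (-4)·(-2039) + (-7)·(-170) + 4·2197 = 2574
  c_5 = (1)·(-2831) + (9)·(-3890) + (-9)·(-2039) + (-16)·(-170) + 9·2197 = 3003
Base-17 expansion of each c_i:
  c_1 = 613 = 1·17^0 + 2·17^1 + 2·17^2
  c_2 = 151 = 15·17^0 + 8·17^1
  c_3 = 2831 = 9·17^0 + 13·17^1 + 9·17^2
  c_4 = 2574 = 7·17^0 + 15·17^1 + 8·17^2
  c_5 = 3003 = 11·17^0 + 6·17^1 + 10·17^2
p-restricted factor λ_0 = (1, 15, 9, 7, 11)
p-restricted factor λ_1 = (2, 8, 13, 15, 6)
p-restricted factor λ_2 = (2, 0, 9, 8, 10)

((1, 15, 9, 7, 11), (2, 8, 13, 15, 6), (2, 0, 9, 8, 10))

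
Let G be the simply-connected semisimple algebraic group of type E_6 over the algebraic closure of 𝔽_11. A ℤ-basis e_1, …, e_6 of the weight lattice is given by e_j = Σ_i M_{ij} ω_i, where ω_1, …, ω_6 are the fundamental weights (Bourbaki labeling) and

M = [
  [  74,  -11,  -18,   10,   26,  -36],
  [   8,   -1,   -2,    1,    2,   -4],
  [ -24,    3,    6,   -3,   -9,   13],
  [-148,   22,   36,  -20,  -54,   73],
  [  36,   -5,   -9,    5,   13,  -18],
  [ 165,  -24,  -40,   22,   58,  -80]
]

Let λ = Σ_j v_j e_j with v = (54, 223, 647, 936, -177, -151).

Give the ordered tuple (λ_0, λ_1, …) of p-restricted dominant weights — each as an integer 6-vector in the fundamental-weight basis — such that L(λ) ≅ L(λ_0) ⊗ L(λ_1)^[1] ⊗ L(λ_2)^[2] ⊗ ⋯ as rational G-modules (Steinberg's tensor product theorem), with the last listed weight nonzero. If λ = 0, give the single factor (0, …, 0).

Compute c_i = Σ_j M_{ij} v_j with v = (54, 223, 647, 936, -177, -151):
  c_1 = 74·54 + (-11)·(223) + (-18)·(647) + 10·936 + (26)·(-177) + (-36)·(-151) = 91
  c_2 = 8·54 + (-1)·(223) + (-2)·(647) + 1·936 + (2)·(-177) + (-4)·(-151) = 101
  c_3 = (-24)·(54) + 3·223 + 6·647 + (-3)·(936) + (-9)·(-177) + (13)·(-151) = 77
  c_4 = (-148)·(54) + 22·223 + 36·647 + (-20)·(936) + (-54)·(-177) + (73)·(-151) = 21
  c_5 = 36·54 + (-5)·(223) + (-9)·(647) + 5·936 + (13)·(-177) + (-18)·(-151) = 103
  c_6 = 165·54 + (-24)·(223) + (-40)·(647) + 22·936 + (58)·(-177) + (-80)·(-151) = 84
Base-11 expansion of each c_i:
  c_1 = 91 = 3·11^0 + 8·11^1
  c_2 = 101 = 2·11^0 + 9·11^1
  c_3 = 77 = 0·11^0 + 7·11^1
  c_4 = 21 = 10·11^0 + 1·11^1
  c_5 = 103 = 4·11^0 + 9·11^1
  c_6 = 84 = 7·11^0 + 7·11^1
λ_0 = (3, 2, 0, 10, 4, 7)
λ_1 = (8, 9, 7, 1, 9, 7)

((3, 2, 0, 10, 4, 7), (8, 9, 7, 1, 9, 7))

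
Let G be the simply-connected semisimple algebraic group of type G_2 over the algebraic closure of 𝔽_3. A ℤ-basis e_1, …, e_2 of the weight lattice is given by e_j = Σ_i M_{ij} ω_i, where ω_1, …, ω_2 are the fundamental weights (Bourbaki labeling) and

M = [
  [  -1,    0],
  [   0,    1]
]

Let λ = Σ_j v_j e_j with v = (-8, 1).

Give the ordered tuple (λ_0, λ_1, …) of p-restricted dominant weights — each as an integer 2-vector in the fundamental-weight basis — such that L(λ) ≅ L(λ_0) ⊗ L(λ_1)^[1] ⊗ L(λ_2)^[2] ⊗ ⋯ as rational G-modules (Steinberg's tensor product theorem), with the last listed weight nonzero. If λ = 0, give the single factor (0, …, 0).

((2, 1), (2, 0))

In the fundamental-weight basis, λ has coordinates c = M·v (v = (-8, 1)):
  c_1 = (-1)·(-8) + 0·1 = 8
  c_2 = (0)·(-8) + 1·1 = 1
Expand coordinatewise in base 3:
  c_1 = 8 = 2·3^0 + 2·3^1
  c_2 = 1 = 1·3^0
Factor λ_0 = (2, 1)
Factor λ_1 = (2, 0)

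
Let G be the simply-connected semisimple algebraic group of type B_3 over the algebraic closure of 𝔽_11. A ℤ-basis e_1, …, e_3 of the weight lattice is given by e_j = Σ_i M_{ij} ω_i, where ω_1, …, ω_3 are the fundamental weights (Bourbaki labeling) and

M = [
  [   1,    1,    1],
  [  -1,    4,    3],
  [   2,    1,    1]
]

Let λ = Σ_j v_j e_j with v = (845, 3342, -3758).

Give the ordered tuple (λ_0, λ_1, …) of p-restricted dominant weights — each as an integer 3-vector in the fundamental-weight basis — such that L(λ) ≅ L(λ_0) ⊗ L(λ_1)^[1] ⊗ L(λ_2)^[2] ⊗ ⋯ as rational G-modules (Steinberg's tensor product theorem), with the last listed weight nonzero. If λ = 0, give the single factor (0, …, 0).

Compute c_i = Σ_j M_{ij} v_j with v = (845, 3342, -3758):
  c_1 = 1*845 + 1*3342 + 1*-3758 = 429
  c_2 = -1*845 + 4*3342 + 3*-3758 = 1249
  c_3 = 2*845 + 1*3342 + 1*-3758 = 1274
Expand coordinatewise in base 11:
  c_1 = 429 = 0·11^0 + 6·11^1 + 3·11^2
  c_2 = 1249 = 6·11^0 + 3·11^1 + 10·11^2
  c_3 = 1274 = 9·11^0 + 5·11^1 + 10·11^2
Factor λ_0 = (0, 6, 9)
Factor λ_1 = (6, 3, 5)
Factor λ_2 = (3, 10, 10)

((0, 6, 9), (6, 3, 5), (3, 10, 10))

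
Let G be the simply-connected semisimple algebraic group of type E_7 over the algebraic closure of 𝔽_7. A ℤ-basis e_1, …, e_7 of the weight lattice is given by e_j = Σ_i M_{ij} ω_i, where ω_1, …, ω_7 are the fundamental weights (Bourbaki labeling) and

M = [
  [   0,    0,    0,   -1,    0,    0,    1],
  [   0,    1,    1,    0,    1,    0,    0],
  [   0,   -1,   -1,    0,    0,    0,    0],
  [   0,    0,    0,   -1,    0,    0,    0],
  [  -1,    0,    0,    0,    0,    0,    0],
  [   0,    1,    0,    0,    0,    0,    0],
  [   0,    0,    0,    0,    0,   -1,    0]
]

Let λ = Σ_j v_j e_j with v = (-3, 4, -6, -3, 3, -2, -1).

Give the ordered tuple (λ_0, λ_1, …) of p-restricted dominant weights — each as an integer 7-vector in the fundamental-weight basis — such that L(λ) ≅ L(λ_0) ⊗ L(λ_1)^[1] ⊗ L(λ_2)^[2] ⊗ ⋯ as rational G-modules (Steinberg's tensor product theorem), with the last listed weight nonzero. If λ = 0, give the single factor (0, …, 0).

ω-coordinates c = M·v, v = (-3, 4, -6, -3, 3, -2, -1):
  c_1 = 0*-3 + 0*4 + 0*-6 + -1*-3 + 0*3 + 0*-2 + 1*-1 = 2
  c_2 = 0*-3 + 1*4 + 1*-6 + 0*-3 + 1*3 + 0*-2 + 0*-1 = 1
  c_3 = 0*-3 + -1*4 + -1*-6 + 0*-3 + 0*3 + 0*-2 + 0*-1 = 2
  c_4 = 0*-3 + 0*4 + 0*-6 + -1*-3 + 0*3 + 0*-2 + 0*-1 = 3
  c_5 = -1*-3 + 0*4 + 0*-6 + 0*-3 + 0*3 + 0*-2 + 0*-1 = 3
  c_6 = 0*-3 + 1*4 + 0*-6 + 0*-3 + 0*3 + 0*-2 + 0*-1 = 4
  c_7 = 0*-3 + 0*4 + 0*-6 + 0*-3 + 0*3 + -1*-2 + 0*-1 = 2
Base-7 expansion of each c_i:
  c_1 = 2 = 2·7^0
  c_2 = 1 = 1·7^0
  c_3 = 2 = 2·7^0
  c_4 = 3 = 3·7^0
  c_5 = 3 = 3·7^0
  c_6 = 4 = 4·7^0
  c_7 = 2 = 2·7^0
λ_0 = (2, 1, 2, 3, 3, 4, 2)

((2, 1, 2, 3, 3, 4, 2),)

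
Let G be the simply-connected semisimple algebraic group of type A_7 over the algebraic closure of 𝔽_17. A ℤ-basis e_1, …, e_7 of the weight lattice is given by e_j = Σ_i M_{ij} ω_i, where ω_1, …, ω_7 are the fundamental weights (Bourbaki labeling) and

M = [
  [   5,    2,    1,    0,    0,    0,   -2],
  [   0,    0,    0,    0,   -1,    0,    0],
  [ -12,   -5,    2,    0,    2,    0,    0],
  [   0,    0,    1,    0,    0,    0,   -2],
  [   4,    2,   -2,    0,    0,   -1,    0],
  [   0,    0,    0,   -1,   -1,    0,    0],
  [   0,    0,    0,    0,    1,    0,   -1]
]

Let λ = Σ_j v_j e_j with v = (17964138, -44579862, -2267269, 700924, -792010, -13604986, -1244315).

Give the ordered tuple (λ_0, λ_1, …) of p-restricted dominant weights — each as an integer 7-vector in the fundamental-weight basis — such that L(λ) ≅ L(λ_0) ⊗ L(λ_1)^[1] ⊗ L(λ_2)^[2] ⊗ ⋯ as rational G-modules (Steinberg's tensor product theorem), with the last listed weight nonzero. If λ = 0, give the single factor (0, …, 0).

In the fundamental-weight basis, λ has coordinates c = M·v (v = (17964138, -44579862, -2267269, 700924, -792010, -13604986, -1244315)):
  c_1 = 5·17964138 + (2)·(-44579862) + (1)·(-2267269) + 0·700924 + (0)·(-792010) + (0)·(-13604986) + (-2)·(-1244315) = 882327
  c_2 = 0·17964138 + (0)·(-44579862) + (0)·(-2267269) + 0·700924 + (-1)·(-792010) + (0)·(-13604986) + (0)·(-1244315) = 792010
  c_3 = (-12)·(17964138) + (-5)·(-44579862) + (2)·(-2267269) + 0·700924 + (2)·(-792010) + (0)·(-13604986) + (0)·(-1244315) = 1211096
  c_4 = 0·17964138 + (0)·(-44579862) + (1)·(-2267269) + 0·700924 + (0)·(-792010) + (0)·(-13604986) + (-2)·(-1244315) = 221361
  c_5 = 4·17964138 + (2)·(-44579862) + (-2)·(-2267269) + 0·700924 + (0)·(-792010) + (-1)·(-13604986) + (0)·(-1244315) = 836352
  c_6 = 0·17964138 + (0)·(-44579862) + (0)·(-2267269) + (-1)·(700924) + (-1)·(-792010) + (0)·(-13604986) + (0)·(-1244315) = 91086
  c_7 = 0·17964138 + (0)·(-44579862) + (0)·(-2267269) + 0·700924 + (1)·(-792010) + (0)·(-13604986) + (-1)·(-1244315) = 452305
p = 17; digits c_i = Σ_j d_{ij}·17^j, 0 ≤ d_{ij} < 17:
  c_1 = 882327 = 10·17^0 + 0·17^1 + 10·17^2 + 9·17^3 + 10·17^4
  c_2 = 792010 = 14·17^0 + 8·17^1 + 3·17^2 + 8·17^3 + 9·17^4
  c_3 = 1211096 = 16·17^0 + 10·17^1 + 8·17^2 + 8·17^3 + 14·17^4
  c_4 = 221361 = 4·17^0 + 16·17^1 + 0·17^2 + 11·17^3 + 2·17^4
  c_5 = 836352 = 3·17^0 + 16·17^1 + 3·17^2 + 0·17^3 + 10·17^4
  c_6 = 91086 = 0·17^0 + 3·17^1 + 9·17^2 + 1·17^3 + 1·17^4
  c_7 = 452305 = 3·17^0 + 1·17^1 + 1·17^2 + 7·17^3 + 5·17^4
λ_0 = (10, 14, 16, 4, 3, 0, 3)
λ_1 = (0, 8, 10, 16, 16, 3, 1)
λ_2 = (10, 3, 8, 0, 3, 9, 1)
λ_3 = (9, 8, 8, 11, 0, 1, 7)
λ_4 = (10, 9, 14, 2, 10, 1, 5)

((10, 14, 16, 4, 3, 0, 3), (0, 8, 10, 16, 16, 3, 1), (10, 3, 8, 0, 3, 9, 1), (9, 8, 8, 11, 0, 1, 7), (10, 9, 14, 2, 10, 1, 5))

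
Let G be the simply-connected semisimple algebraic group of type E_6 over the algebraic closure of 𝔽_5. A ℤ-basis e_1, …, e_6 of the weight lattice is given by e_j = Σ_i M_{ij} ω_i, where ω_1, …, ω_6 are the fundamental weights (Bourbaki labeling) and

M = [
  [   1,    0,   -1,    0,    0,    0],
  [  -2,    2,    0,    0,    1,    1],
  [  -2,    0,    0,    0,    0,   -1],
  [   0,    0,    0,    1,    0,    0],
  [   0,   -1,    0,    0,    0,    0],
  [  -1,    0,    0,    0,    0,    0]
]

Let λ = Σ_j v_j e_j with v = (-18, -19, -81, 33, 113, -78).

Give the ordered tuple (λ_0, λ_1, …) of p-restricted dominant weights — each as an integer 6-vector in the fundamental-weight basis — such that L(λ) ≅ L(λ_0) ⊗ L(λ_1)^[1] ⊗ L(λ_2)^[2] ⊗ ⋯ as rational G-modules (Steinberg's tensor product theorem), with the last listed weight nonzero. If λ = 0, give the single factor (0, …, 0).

((3, 3, 4, 3, 4, 3), (2, 1, 2, 1, 3, 3), (2, 1, 4, 1, 0, 0))

Change of basis e → ω: c = M·v where v = (-18, -19, -81, 33, 113, -78):
  c_1 = (1)·(-18) + (0)·(-19) + (-1)·(-81) + 0·33 + 0·113 + (0)·(-78) = 63
  c_2 = (-2)·(-18) + (2)·(-19) + (0)·(-81) + 0·33 + 1·113 + (1)·(-78) = 33
  c_3 = (-2)·(-18) + (0)·(-19) + (0)·(-81) + 0·33 + 0·113 + (-1)·(-78) = 114
  c_4 = (0)·(-18) + (0)·(-19) + (0)·(-81) + 1·33 + 0·113 + (0)·(-78) = 33
  c_5 = (0)·(-18) + (-1)·(-19) + (0)·(-81) + 0·33 + 0·113 + (0)·(-78) = 19
  c_6 = (-1)·(-18) + (0)·(-19) + (0)·(-81) + 0·33 + 0·113 + (0)·(-78) = 18
Expand coordinatewise in base 5:
  c_1 = 63 = 3·5^0 + 2·5^1 + 2·5^2
  c_2 = 33 = 3·5^0 + 1·5^1 + 1·5^2
  c_3 = 114 = 4·5^0 + 2·5^1 + 4·5^2
  c_4 = 33 = 3·5^0 + 1·5^1 + 1·5^2
  c_5 = 19 = 4·5^0 + 3·5^1
  c_6 = 18 = 3·5^0 + 3·5^1
p-restricted factor λ_0 = (3, 3, 4, 3, 4, 3)
p-restricted factor λ_1 = (2, 1, 2, 1, 3, 3)
p-restricted factor λ_2 = (2, 1, 4, 1, 0, 0)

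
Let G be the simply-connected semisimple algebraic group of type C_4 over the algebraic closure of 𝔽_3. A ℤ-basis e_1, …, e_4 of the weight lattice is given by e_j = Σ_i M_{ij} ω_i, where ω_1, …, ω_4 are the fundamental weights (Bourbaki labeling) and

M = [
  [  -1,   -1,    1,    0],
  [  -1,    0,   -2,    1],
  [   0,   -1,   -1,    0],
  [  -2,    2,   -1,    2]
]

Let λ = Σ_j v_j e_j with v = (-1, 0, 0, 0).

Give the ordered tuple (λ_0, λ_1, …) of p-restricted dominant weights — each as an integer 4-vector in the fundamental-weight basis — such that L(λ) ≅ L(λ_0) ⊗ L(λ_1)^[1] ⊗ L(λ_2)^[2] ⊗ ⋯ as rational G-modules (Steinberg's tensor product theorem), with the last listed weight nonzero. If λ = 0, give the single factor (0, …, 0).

Converting to the ω-basis (c_i = row i of M dotted with v = (-1, 0, 0, 0)):
  c_1 = (-1)·(-1) + (-1)·(0) + 1·0 + 0·0 = 1
  c_2 = (-1)·(-1) + 0·0 + (-2)·(0) + 1·0 = 1
  c_3 = (0)·(-1) + (-1)·(0) + (-1)·(0) + 0·0 = 0
  c_4 = (-2)·(-1) + 2·0 + (-1)·(0) + 2·0 = 2
Writing each c_i in base p = 3:
  c_1 = 1 = 1·3^0
  c_2 = 1 = 1·3^0
  c_3 = 0
  c_4 = 2 = 2·3^0
p-restricted factor λ_0 = (1, 1, 0, 2)

((1, 1, 0, 2),)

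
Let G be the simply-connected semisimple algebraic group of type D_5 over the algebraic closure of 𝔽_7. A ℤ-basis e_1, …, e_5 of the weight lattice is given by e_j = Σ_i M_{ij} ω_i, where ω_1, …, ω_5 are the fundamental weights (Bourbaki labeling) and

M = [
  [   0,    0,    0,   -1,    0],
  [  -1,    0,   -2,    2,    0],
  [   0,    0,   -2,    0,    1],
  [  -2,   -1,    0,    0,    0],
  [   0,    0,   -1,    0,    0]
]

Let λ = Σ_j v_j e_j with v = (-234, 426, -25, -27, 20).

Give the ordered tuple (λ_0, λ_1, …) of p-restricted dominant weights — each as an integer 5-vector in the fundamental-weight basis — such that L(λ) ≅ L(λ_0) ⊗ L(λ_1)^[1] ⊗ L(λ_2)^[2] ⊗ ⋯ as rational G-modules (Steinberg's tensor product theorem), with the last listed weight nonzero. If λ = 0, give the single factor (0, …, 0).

In the fundamental-weight basis, λ has coordinates c = M·v (v = (-234, 426, -25, -27, 20)):
  c_1 = (0)·(-234) + 0·426 + (0)·(-25) + (-1)·(-27) + 0·20 = 27
  c_2 = (-1)·(-234) + 0·426 + (-2)·(-25) + (2)·(-27) + 0·20 = 230
  c_3 = (0)·(-234) + 0·426 + (-2)·(-25) + (0)·(-27) + 1·20 = 70
  c_4 = (-2)·(-234) + (-1)·(426) + (0)·(-25) + (0)·(-27) + 0·20 = 42
  c_5 = (0)·(-234) + 0·426 + (-1)·(-25) + (0)·(-27) + 0·20 = 25
Base-7 expansion of each c_i:
  c_1 = 27 = 6·7^0 + 3·7^1
  c_2 = 230 = 6·7^0 + 4·7^1 + 4·7^2
  c_3 = 70 = 0·7^0 + 3·7^1 + 1·7^2
  c_4 = 42 = 0·7^0 + 6·7^1
  c_5 = 25 = 4·7^0 + 3·7^1
λ_0 = (6, 6, 0, 0, 4)
λ_1 = (3, 4, 3, 6, 3)
λ_2 = (0, 4, 1, 0, 0)

((6, 6, 0, 0, 4), (3, 4, 3, 6, 3), (0, 4, 1, 0, 0))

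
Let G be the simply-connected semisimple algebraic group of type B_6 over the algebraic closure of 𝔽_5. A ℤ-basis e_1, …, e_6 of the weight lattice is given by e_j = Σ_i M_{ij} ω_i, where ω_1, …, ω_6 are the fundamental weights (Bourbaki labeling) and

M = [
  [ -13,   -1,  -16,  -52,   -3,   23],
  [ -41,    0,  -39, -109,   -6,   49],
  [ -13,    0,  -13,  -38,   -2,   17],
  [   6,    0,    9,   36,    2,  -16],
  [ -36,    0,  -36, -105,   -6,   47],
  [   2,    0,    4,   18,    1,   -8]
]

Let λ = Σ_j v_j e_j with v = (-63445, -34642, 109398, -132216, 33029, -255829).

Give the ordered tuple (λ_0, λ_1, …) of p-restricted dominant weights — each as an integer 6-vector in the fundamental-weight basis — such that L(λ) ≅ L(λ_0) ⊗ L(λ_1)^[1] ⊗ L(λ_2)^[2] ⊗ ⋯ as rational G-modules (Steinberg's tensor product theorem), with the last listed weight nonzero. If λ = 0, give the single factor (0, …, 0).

((2, 2, 3, 3, 0, 0), (2, 4, 3, 1, 2, 0), (0, 3, 1, 3, 4, 4), (4, 4, 3, 2, 4, 3), (1, 4, 3, 0, 4, 1), (0, 3, 3, 1, 1, 3))

Converting to the ω-basis (c_i = row i of M dotted with v = (-63445, -34642, 109398, -132216, 33029, -255829)):
  c_1 = (-13)·(-63445) + (-1)·(-34642) + (-16)·(109398) + (-52)·(-132216) + (-3)·(33029) + (23)·(-255829) = 1137
  c_2 = (-41)·(-63445) + (0)·(-34642) + (-39)·(109398) + (-109)·(-132216) + (-6)·(33029) + (49)·(-255829) = 12472
  c_3 = (-13)·(-63445) + (0)·(-34642) + (-13)·(109398) + (-38)·(-132216) + (-2)·(33029) + (17)·(-255829) = 11668
  c_4 = (6)·(-63445) + (0)·(-34642) + 9·109398 + (36)·(-132216) + 2·33029 + (-16)·(-255829) = 3458
  c_5 = (-36)·(-63445) + (0)·(-34642) + (-36)·(109398) + (-105)·(-132216) + (-6)·(33029) + (47)·(-255829) = 6235
  c_6 = (2)·(-63445) + (0)·(-34642) + 4·109398 + (18)·(-132216) + 1·33029 + (-8)·(-255829) = 10475
Expand coordinatewise in base 5:
  c_1 = 1137 = 2·5^0 + 2·5^1 + 0·5^2 + 4·5^3 + 1·5^4
  c_2 = 12472 = 2·5^0 + 4·5^1 + 3·5^2 + 4·5^3 + 4·5^4 + 3·5^5
  c_3 = 11668 = 3·5^0 + 3·5^1 + 1·5^2 + 3·5^3 + 3·5^4 + 3·5^5
  c_4 = 3458 = 3·5^0 + 1·5^1 + 3·5^2 + 2·5^3 + 0·5^4 + 1·5^5
  c_5 = 6235 = 0·5^0 + 2·5^1 + 4·5^2 + 4·5^3 + 4·5^4 + 1·5^5
  c_6 = 10475 = 0·5^0 + 0·5^1 + 4·5^2 + 3·5^3 + 1·5^4 + 3·5^5
Factor λ_0 = (2, 2, 3, 3, 0, 0)
Factor λ_1 = (2, 4, 3, 1, 2, 0)
Factor λ_2 = (0, 3, 1, 3, 4, 4)
Factor λ_3 = (4, 4, 3, 2, 4, 3)
Factor λ_4 = (1, 4, 3, 0, 4, 1)
Factor λ_5 = (0, 3, 3, 1, 1, 3)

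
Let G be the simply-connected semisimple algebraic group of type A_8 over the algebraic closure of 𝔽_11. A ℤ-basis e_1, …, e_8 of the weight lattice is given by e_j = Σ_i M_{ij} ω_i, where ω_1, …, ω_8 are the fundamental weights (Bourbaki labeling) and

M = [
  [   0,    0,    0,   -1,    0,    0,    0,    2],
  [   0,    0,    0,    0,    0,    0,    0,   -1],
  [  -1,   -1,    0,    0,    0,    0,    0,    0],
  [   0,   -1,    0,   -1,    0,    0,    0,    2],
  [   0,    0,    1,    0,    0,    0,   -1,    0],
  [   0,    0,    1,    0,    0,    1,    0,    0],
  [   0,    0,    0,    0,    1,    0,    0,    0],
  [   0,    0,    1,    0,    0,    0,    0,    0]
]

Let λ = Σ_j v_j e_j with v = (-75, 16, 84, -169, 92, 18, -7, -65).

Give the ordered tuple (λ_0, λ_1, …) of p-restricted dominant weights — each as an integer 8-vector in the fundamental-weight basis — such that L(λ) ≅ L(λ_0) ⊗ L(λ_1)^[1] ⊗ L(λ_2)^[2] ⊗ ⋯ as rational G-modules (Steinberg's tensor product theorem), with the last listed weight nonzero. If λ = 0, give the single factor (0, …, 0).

((6, 10, 4, 1, 3, 3, 4, 7), (3, 5, 5, 2, 8, 9, 8, 7))

Converting to the ω-basis (c_i = row i of M dotted with v = (-75, 16, 84, -169, 92, 18, -7, -65)):
  c_1 = (0)·(-75) + 0·16 + 0·84 + (-1)·(-169) + 0·92 + 0·18 + (0)·(-7) + (2)·(-65) = 39
  c_2 = (0)·(-75) + 0·16 + 0·84 + (0)·(-169) + 0·92 + 0·18 + (0)·(-7) + (-1)·(-65) = 65
  c_3 = (-1)·(-75) + (-1)·(16) + 0·84 + (0)·(-169) + 0·92 + 0·18 + (0)·(-7) + (0)·(-65) = 59
  c_4 = (0)·(-75) + (-1)·(16) + 0·84 + (-1)·(-169) + 0·92 + 0·18 + (0)·(-7) + (2)·(-65) = 23
  c_5 = (0)·(-75) + 0·16 + 1·84 + (0)·(-169) + 0·92 + 0·18 + (-1)·(-7) + (0)·(-65) = 91
  c_6 = (0)·(-75) + 0·16 + 1·84 + (0)·(-169) + 0·92 + 1·18 + (0)·(-7) + (0)·(-65) = 102
  c_7 = (0)·(-75) + 0·16 + 0·84 + (0)·(-169) + 1·92 + 0·18 + (0)·(-7) + (0)·(-65) = 92
  c_8 = (0)·(-75) + 0·16 + 1·84 + (0)·(-169) + 0·92 + 0·18 + (0)·(-7) + (0)·(-65) = 84
p = 11; digits c_i = Σ_j d_{ij}·11^j, 0 ≤ d_{ij} < 11:
  c_1 = 39 = 6·11^0 + 3·11^1
  c_2 = 65 = 10·11^0 + 5·11^1
  c_3 = 59 = 4·11^0 + 5·11^1
  c_4 = 23 = 1·11^0 + 2·11^1
  c_5 = 91 = 3·11^0 + 8·11^1
  c_6 = 102 = 3·11^0 + 9·11^1
  c_7 = 92 = 4·11^0 + 8·11^1
  c_8 = 84 = 7·11^0 + 7·11^1
λ_0 = (6, 10, 4, 1, 3, 3, 4, 7)
λ_1 = (3, 5, 5, 2, 8, 9, 8, 7)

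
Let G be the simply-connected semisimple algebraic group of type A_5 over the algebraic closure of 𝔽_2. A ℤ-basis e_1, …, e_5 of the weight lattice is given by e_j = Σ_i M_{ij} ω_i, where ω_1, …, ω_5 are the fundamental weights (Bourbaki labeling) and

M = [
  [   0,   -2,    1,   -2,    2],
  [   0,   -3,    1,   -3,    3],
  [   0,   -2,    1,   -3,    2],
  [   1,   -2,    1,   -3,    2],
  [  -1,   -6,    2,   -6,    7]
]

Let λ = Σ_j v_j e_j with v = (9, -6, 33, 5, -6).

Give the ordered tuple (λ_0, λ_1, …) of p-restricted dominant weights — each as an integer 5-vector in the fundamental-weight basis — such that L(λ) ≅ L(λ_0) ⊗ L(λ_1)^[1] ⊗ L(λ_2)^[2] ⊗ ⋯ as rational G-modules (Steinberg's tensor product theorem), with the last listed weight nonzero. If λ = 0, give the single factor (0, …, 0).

((1, 0, 0, 1, 1), (1, 1, 1, 1, 0), (1, 0, 0, 0, 1), (0, 0, 0, 1, 0), (1, 1, 1, 1, 1))

ω-coordinates c = M·v, v = (9, -6, 33, 5, -6):
  c_1 = 0*9 + -2*-6 + 1*33 + -2*5 + 2*-6 = 23
  c_2 = 0*9 + -3*-6 + 1*33 + -3*5 + 3*-6 = 18
  c_3 = 0*9 + -2*-6 + 1*33 + -3*5 + 2*-6 = 18
  c_4 = 1*9 + -2*-6 + 1*33 + -3*5 + 2*-6 = 27
  c_5 = -1*9 + -6*-6 + 2*33 + -6*5 + 7*-6 = 21
Writing each c_i in base p = 2:
  c_1 = 23 = 1·2^0 + 1·2^1 + 1·2^2 + 0·2^3 + 1·2^4
  c_2 = 18 = 0·2^0 + 1·2^1 + 0·2^2 + 0·2^3 + 1·2^4
  c_3 = 18 = 0·2^0 + 1·2^1 + 0·2^2 + 0·2^3 + 1·2^4
  c_4 = 27 = 1·2^0 + 1·2^1 + 0·2^2 + 1·2^3 + 1·2^4
  c_5 = 21 = 1·2^0 + 0·2^1 + 1·2^2 + 0·2^3 + 1·2^4
Factor λ_0 = (1, 0, 0, 1, 1)
Factor λ_1 = (1, 1, 1, 1, 0)
Factor λ_2 = (1, 0, 0, 0, 1)
Factor λ_3 = (0, 0, 0, 1, 0)
Factor λ_4 = (1, 1, 1, 1, 1)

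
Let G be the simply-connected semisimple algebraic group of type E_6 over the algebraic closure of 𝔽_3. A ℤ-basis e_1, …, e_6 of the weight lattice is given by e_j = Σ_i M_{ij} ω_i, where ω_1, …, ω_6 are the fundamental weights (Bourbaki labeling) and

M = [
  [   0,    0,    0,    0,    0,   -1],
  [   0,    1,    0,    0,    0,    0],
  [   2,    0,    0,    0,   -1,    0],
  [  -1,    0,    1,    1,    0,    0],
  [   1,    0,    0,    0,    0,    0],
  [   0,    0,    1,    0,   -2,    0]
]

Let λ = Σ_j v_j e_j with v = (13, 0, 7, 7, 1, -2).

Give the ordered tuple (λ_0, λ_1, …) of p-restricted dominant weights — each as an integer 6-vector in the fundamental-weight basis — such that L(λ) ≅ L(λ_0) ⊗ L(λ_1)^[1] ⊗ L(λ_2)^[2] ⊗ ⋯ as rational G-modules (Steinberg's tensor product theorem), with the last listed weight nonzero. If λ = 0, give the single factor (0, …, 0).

((2, 0, 1, 1, 1, 2), (0, 0, 2, 0, 1, 1), (0, 0, 2, 0, 1, 0))

Converting to the ω-basis (c_i = row i of M dotted with v = (13, 0, 7, 7, 1, -2)):
  c_1 = 0*13 + 0*0 + 0*7 + 0*7 + 0*1 + -1*-2 = 2
  c_2 = 0*13 + 1*0 + 0*7 + 0*7 + 0*1 + 0*-2 = 0
  c_3 = 2*13 + 0*0 + 0*7 + 0*7 + -1*1 + 0*-2 = 25
  c_4 = -1*13 + 0*0 + 1*7 + 1*7 + 0*1 + 0*-2 = 1
  c_5 = 1*13 + 0*0 + 0*7 + 0*7 + 0*1 + 0*-2 = 13
  c_6 = 0*13 + 0*0 + 1*7 + 0*7 + -2*1 + 0*-2 = 5
Writing each c_i in base p = 3:
  c_1 = 2 = 2·3^0
  c_2 = 0
  c_3 = 25 = 1·3^0 + 2·3^1 + 2·3^2
  c_4 = 1 = 1·3^0
  c_5 = 13 = 1·3^0 + 1·3^1 + 1·3^2
  c_6 = 5 = 2·3^0 + 1·3^1
Factor λ_0 = (2, 0, 1, 1, 1, 2)
Factor λ_1 = (0, 0, 2, 0, 1, 1)
Factor λ_2 = (0, 0, 2, 0, 1, 0)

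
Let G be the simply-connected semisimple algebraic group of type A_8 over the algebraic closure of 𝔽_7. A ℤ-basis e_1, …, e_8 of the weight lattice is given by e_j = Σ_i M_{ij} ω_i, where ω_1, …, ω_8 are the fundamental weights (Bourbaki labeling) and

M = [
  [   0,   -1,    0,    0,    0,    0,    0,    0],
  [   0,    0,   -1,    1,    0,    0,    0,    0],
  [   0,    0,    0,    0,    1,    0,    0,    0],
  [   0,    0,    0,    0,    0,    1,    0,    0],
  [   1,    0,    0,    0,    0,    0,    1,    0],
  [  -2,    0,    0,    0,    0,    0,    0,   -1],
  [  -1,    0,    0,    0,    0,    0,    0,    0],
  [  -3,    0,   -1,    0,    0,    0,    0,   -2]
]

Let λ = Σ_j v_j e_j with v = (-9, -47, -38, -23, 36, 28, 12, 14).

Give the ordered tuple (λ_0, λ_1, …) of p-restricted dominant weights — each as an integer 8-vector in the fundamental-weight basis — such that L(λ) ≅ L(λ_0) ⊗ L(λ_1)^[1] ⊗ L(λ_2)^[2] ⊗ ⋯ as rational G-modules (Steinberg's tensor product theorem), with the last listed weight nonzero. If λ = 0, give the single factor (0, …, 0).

((5, 1, 1, 0, 3, 4, 2, 2), (6, 2, 5, 4, 0, 0, 1, 5))

In the fundamental-weight basis, λ has coordinates c = M·v (v = (-9, -47, -38, -23, 36, 28, 12, 14)):
  c_1 = 0*-9 + -1*-47 + 0*-38 + 0*-23 + 0*36 + 0*28 + 0*12 + 0*14 = 47
  c_2 = 0*-9 + 0*-47 + -1*-38 + 1*-23 + 0*36 + 0*28 + 0*12 + 0*14 = 15
  c_3 = 0*-9 + 0*-47 + 0*-38 + 0*-23 + 1*36 + 0*28 + 0*12 + 0*14 = 36
  c_4 = 0*-9 + 0*-47 + 0*-38 + 0*-23 + 0*36 + 1*28 + 0*12 + 0*14 = 28
  c_5 = 1*-9 + 0*-47 + 0*-38 + 0*-23 + 0*36 + 0*28 + 1*12 + 0*14 = 3
  c_6 = -2*-9 + 0*-47 + 0*-38 + 0*-23 + 0*36 + 0*28 + 0*12 + -1*14 = 4
  c_7 = -1*-9 + 0*-47 + 0*-38 + 0*-23 + 0*36 + 0*28 + 0*12 + 0*14 = 9
  c_8 = -3*-9 + 0*-47 + -1*-38 + 0*-23 + 0*36 + 0*28 + 0*12 + -2*14 = 37
Writing each c_i in base p = 7:
  c_1 = 47 = 5·7^0 + 6·7^1
  c_2 = 15 = 1·7^0 + 2·7^1
  c_3 = 36 = 1·7^0 + 5·7^1
  c_4 = 28 = 0·7^0 + 4·7^1
  c_5 = 3 = 3·7^0
  c_6 = 4 = 4·7^0
  c_7 = 9 = 2·7^0 + 1·7^1
  c_8 = 37 = 2·7^0 + 5·7^1
p-restricted factor λ_0 = (5, 1, 1, 0, 3, 4, 2, 2)
p-restricted factor λ_1 = (6, 2, 5, 4, 0, 0, 1, 5)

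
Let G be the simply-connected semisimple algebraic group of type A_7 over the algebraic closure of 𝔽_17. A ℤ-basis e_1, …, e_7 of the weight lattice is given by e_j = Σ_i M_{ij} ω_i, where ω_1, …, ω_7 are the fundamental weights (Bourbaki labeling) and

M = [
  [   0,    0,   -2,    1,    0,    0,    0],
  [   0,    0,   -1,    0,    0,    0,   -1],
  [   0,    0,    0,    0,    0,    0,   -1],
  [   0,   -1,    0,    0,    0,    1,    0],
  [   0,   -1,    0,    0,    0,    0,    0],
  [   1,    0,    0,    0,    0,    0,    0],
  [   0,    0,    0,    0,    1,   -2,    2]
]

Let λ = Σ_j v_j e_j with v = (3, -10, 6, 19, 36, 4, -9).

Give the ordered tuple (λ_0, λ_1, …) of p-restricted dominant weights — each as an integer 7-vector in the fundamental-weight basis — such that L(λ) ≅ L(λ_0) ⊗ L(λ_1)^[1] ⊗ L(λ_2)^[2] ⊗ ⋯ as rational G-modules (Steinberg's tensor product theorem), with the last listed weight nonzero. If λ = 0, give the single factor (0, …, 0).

((7, 3, 9, 14, 10, 3, 10),)

ω-coordinates c = M·v, v = (3, -10, 6, 19, 36, 4, -9):
  c_1 = 0*3 + 0*-10 + -2*6 + 1*19 + 0*36 + 0*4 + 0*-9 = 7
  c_2 = 0*3 + 0*-10 + -1*6 + 0*19 + 0*36 + 0*4 + -1*-9 = 3
  c_3 = 0*3 + 0*-10 + 0*6 + 0*19 + 0*36 + 0*4 + -1*-9 = 9
  c_4 = 0*3 + -1*-10 + 0*6 + 0*19 + 0*36 + 1*4 + 0*-9 = 14
  c_5 = 0*3 + -1*-10 + 0*6 + 0*19 + 0*36 + 0*4 + 0*-9 = 10
  c_6 = 1*3 + 0*-10 + 0*6 + 0*19 + 0*36 + 0*4 + 0*-9 = 3
  c_7 = 0*3 + 0*-10 + 0*6 + 0*19 + 1*36 + -2*4 + 2*-9 = 10
Writing each c_i in base p = 17:
  c_1 = 7 = 7·17^0
  c_2 = 3 = 3·17^0
  c_3 = 9 = 9·17^0
  c_4 = 14 = 14·17^0
  c_5 = 10 = 10·17^0
  c_6 = 3 = 3·17^0
  c_7 = 10 = 10·17^0
Factor λ_0 = (7, 3, 9, 14, 10, 3, 10)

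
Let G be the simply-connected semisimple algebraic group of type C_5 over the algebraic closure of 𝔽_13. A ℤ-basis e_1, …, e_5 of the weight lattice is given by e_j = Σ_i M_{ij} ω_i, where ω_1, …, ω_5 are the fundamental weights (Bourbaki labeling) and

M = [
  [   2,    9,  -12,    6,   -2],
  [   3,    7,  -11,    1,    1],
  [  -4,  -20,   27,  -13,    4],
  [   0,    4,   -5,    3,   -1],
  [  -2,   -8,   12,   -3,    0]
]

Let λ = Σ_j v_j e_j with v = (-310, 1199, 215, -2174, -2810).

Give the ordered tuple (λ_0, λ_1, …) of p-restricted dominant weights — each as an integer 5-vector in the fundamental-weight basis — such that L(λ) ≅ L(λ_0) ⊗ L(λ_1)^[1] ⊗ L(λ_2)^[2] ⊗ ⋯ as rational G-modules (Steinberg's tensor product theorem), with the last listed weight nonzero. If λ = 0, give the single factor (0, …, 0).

((11, 10, 9, 9, 0), (12, 8, 6, 0, 10))

In the fundamental-weight basis, λ has coordinates c = M·v (v = (-310, 1199, 215, -2174, -2810)):
  c_1 = (2)·(-310) + 9·1199 + (-12)·(215) + (6)·(-2174) + (-2)·(-2810) = 167
  c_2 = (3)·(-310) + 7·1199 + (-11)·(215) + (1)·(-2174) + (1)·(-2810) = 114
  c_3 = (-4)·(-310) + (-20)·(1199) + 27·215 + (-13)·(-2174) + (4)·(-2810) = 87
  c_4 = (0)·(-310) + 4·1199 + (-5)·(215) + (3)·(-2174) + (-1)·(-2810) = 9
  c_5 = (-2)·(-310) + (-8)·(1199) + 12·215 + (-3)·(-2174) + (0)·(-2810) = 130
Expand coordinatewise in base 13:
  c_1 = 167 = 11·13^0 + 12·13^1
  c_2 = 114 = 10·13^0 + 8·13^1
  c_3 = 87 = 9·13^0 + 6·13^1
  c_4 = 9 = 9·13^0
  c_5 = 130 = 0·13^0 + 10·13^1
p-restricted factor λ_0 = (11, 10, 9, 9, 0)
p-restricted factor λ_1 = (12, 8, 6, 0, 10)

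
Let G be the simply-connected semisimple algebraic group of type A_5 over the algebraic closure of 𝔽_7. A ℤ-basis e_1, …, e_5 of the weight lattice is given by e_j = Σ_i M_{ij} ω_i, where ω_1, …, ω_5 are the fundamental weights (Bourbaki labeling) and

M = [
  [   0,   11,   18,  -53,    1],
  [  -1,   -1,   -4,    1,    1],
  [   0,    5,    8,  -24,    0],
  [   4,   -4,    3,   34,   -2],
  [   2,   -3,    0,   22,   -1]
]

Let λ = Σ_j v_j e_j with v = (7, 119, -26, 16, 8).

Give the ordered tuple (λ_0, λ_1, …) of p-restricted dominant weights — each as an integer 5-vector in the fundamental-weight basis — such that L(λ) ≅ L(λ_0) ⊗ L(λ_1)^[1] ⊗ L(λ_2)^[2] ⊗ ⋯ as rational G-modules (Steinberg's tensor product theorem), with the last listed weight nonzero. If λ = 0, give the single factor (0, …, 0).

Converting to the ω-basis (c_i = row i of M dotted with v = (7, 119, -26, 16, 8)):
  c_1 = 0*7 + 11*119 + 18*-26 + -53*16 + 1*8 = 1
  c_2 = -1*7 + -1*119 + -4*-26 + 1*16 + 1*8 = 2
  c_3 = 0*7 + 5*119 + 8*-26 + -24*16 + 0*8 = 3
  c_4 = 4*7 + -4*119 + 3*-26 + 34*16 + -2*8 = 2
  c_5 = 2*7 + -3*119 + 0*-26 + 22*16 + -1*8 = 1
Expand coordinatewise in base 7:
  c_1 = 1 = 1·7^0
  c_2 = 2 = 2·7^0
  c_3 = 3 = 3·7^0
  c_4 = 2 = 2·7^0
  c_5 = 1 = 1·7^0
Factor λ_0 = (1, 2, 3, 2, 1)

((1, 2, 3, 2, 1),)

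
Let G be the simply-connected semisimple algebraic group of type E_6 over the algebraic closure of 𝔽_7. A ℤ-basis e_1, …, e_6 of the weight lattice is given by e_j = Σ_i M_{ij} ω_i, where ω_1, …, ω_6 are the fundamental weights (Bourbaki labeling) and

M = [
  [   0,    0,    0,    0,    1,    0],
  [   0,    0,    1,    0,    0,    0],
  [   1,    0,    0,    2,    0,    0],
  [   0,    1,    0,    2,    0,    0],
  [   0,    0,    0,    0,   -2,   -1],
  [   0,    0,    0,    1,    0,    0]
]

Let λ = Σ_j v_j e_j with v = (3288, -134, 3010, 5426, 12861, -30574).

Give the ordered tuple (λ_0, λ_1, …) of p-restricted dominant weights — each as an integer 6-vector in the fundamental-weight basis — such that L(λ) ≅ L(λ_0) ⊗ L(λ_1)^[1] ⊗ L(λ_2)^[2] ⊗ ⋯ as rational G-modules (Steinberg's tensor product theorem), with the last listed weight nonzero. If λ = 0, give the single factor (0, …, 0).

((2, 0, 0, 1, 1, 1), (3, 3, 4, 5, 0, 5), (3, 5, 1, 1, 1, 5), (2, 1, 6, 3, 0, 1), (5, 1, 5, 4, 2, 2))

Compute c_i = Σ_j M_{ij} v_j with v = (3288, -134, 3010, 5426, 12861, -30574):
  c_1 = 0*3288 + 0*-134 + 0*3010 + 0*5426 + 1*12861 + 0*-30574 = 12861
  c_2 = 0*3288 + 0*-134 + 1*3010 + 0*5426 + 0*12861 + 0*-30574 = 3010
  c_3 = 1*3288 + 0*-134 + 0*3010 + 2*5426 + 0*12861 + 0*-30574 = 14140
  c_4 = 0*3288 + 1*-134 + 0*3010 + 2*5426 + 0*12861 + 0*-30574 = 10718
  c_5 = 0*3288 + 0*-134 + 0*3010 + 0*5426 + -2*12861 + -1*-30574 = 4852
  c_6 = 0*3288 + 0*-134 + 0*3010 + 1*5426 + 0*12861 + 0*-30574 = 5426
Expand coordinatewise in base 7:
  c_1 = 12861 = 2·7^0 + 3·7^1 + 3·7^2 + 2·7^3 + 5·7^4
  c_2 = 3010 = 0·7^0 + 3·7^1 + 5·7^2 + 1·7^3 + 1·7^4
  c_3 = 14140 = 0·7^0 + 4·7^1 + 1·7^2 + 6·7^3 + 5·7^4
  c_4 = 10718 = 1·7^0 + 5·7^1 + 1·7^2 + 3·7^3 + 4·7^4
  c_5 = 4852 = 1·7^0 + 0·7^1 + 1·7^2 + 0·7^3 + 2·7^4
  c_6 = 5426 = 1·7^0 + 5·7^1 + 5·7^2 + 1·7^3 + 2·7^4
Factor λ_0 = (2, 0, 0, 1, 1, 1)
Factor λ_1 = (3, 3, 4, 5, 0, 5)
Factor λ_2 = (3, 5, 1, 1, 1, 5)
Factor λ_3 = (2, 1, 6, 3, 0, 1)
Factor λ_4 = (5, 1, 5, 4, 2, 2)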